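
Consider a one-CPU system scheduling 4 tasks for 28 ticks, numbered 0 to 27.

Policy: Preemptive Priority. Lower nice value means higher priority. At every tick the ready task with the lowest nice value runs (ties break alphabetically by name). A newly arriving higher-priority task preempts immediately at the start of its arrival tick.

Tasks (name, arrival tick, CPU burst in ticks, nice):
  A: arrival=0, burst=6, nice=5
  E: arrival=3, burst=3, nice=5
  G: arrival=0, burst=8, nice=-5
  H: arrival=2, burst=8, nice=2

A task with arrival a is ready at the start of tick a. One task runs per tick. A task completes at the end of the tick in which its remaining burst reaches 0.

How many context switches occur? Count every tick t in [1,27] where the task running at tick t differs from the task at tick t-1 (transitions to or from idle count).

t=0: ready={A,G} → run G
t=1: ready={A,G} → run G
t=2: ready={A,G,H} → run G
t=3: ready={A,E,G,H} → run G
t=4: ready={A,E,G,H} → run G
t=5: ready={A,E,G,H} → run G
t=6: ready={A,E,G,H} → run G
t=7: ready={A,E,G,H} → run G
t=8: ready={A,E,H} → run H
t=9: ready={A,E,H} → run H
t=10: ready={A,E,H} → run H
t=11: ready={A,E,H} → run H
t=12: ready={A,E,H} → run H
t=13: ready={A,E,H} → run H
t=14: ready={A,E,H} → run H
t=15: ready={A,E,H} → run H
t=16: ready={A,E} → run A
t=17: ready={A,E} → run A
t=18: ready={A,E} → run A
t=19: ready={A,E} → run A
t=20: ready={A,E} → run A
t=21: ready={A,E} → run A
t=22: ready={E} → run E
t=23: ready={E} → run E
t=24: ready={E} → run E
t=25: (idle)
t=26: (idle)
t=27: (idle)

context switches = 4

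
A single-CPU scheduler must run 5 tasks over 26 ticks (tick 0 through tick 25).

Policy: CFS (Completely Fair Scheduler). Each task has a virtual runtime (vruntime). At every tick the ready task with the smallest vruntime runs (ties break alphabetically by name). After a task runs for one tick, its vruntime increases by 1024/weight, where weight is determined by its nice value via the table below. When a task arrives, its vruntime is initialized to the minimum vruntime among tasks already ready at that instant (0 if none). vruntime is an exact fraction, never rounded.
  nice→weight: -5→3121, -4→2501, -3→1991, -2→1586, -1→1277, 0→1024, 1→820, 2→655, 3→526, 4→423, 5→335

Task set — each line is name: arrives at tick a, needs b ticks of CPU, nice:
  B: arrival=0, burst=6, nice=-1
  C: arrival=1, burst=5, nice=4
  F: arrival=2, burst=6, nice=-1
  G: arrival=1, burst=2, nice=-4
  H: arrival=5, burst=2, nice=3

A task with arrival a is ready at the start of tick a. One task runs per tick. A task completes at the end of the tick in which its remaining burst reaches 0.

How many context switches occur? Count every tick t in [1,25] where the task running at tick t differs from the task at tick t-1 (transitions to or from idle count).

t=0: vr[B=0] → run B
t=1: vr[B=1024/1277 C=1024/1277 G=1024/1277] → run B
t=2: vr[B=2048/1277 C=1024/1277 F=1024/1277 G=1024/1277] → run C
t=3: vr[B=2048/1277 C=1740800/540171 F=1024/1277 G=1024/1277] → run F
t=4: vr[B=2048/1277 C=1740800/540171 F=2048/1277 G=1024/1277] → run G
t=5: vr[B=2048/1277 C=1740800/540171 F=2048/1277 G=3868672/3193777 H=3868672/3193777] → run G
t=6: vr[B=2048/1277 C=1740800/540171 F=2048/1277 H=3868672/3193777] → run H
t=7: vr[B=2048/1277 C=1740800/540171 F=2048/1277 H=2652674560/839963351] → run B
t=8: vr[B=3072/1277 C=1740800/540171 F=2048/1277 H=2652674560/839963351] → run F
t=9: vr[B=3072/1277 C=1740800/540171 F=3072/1277 H=2652674560/839963351] → run B
t=10: vr[B=4096/1277 C=1740800/540171 F=3072/1277 H=2652674560/839963351] → run F
t=11: vr[B=4096/1277 C=1740800/540171 F=4096/1277 H=2652674560/839963351] → run H
t=12: vr[B=4096/1277 C=1740800/540171 F=4096/1277] → run B
t=13: vr[B=5120/1277 C=1740800/540171 F=4096/1277] → run F
t=14: vr[B=5120/1277 C=1740800/540171 F=5120/1277] → run C
t=15: vr[B=5120/1277 C=3048448/540171 F=5120/1277] → run B
t=16: vr[C=3048448/540171 F=5120/1277] → run F
t=17: vr[C=3048448/540171 F=6144/1277] → run F
t=18: vr[C=3048448/540171] → run C
t=19: vr[C=1452032/180057] → run C
t=20: vr[C=5663744/540171] → run C
t=21: (idle)
t=22: (idle)
t=23: (idle)
t=24: (idle)
t=25: (idle)

context switches = 16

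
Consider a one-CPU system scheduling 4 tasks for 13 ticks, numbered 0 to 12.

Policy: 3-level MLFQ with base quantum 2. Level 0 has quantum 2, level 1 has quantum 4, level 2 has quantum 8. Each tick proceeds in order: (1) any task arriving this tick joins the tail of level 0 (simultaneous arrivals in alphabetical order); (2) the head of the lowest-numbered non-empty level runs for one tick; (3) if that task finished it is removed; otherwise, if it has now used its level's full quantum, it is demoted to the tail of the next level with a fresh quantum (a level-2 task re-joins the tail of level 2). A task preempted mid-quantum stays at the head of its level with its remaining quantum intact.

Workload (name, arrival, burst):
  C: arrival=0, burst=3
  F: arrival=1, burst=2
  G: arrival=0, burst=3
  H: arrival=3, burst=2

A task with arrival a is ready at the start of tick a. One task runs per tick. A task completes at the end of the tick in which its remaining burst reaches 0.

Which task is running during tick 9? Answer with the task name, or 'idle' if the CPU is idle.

running at tick 9 = G

t=0: L0/L1/L2 = CG/-/- → run C
t=1: L0/L1/L2 = CGF/-/- → run C
t=2: L0/L1/L2 = GF/C/- → run G
t=3: L0/L1/L2 = GFH/C/- → run G
t=4: L0/L1/L2 = FH/CG/- → run F
t=5: L0/L1/L2 = FH/CG/- → run F
t=6: L0/L1/L2 = H/CG/- → run H
t=7: L0/L1/L2 = H/CG/- → run H
t=8: L0/L1/L2 = -/CG/- → run C
t=9: L0/L1/L2 = -/G/- → run G
t=10: (idle)
t=11: (idle)
t=12: (idle)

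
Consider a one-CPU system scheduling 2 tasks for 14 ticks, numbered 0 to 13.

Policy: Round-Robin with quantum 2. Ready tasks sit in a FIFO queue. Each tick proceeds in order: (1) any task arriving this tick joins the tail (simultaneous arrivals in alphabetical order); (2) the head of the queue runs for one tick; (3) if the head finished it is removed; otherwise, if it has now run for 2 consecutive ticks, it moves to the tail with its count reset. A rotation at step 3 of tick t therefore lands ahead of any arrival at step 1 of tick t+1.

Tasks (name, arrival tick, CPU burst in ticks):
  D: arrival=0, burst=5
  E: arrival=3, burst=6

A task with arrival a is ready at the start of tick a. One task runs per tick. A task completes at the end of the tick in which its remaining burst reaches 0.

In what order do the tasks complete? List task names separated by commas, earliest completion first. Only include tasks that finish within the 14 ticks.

completion order = D, E

t=0: queue=[D] q_used=0 → run D
t=1: queue=[D] q_used=1 → run D
t=2: queue=[D] q_used=0 → run D
t=3: queue=[D,E] q_used=1 → run D
t=4: queue=[E,D] q_used=0 → run E
t=5: queue=[E,D] q_used=1 → run E
t=6: queue=[D,E] q_used=0 → run D
t=7: queue=[E] q_used=0 → run E
t=8: queue=[E] q_used=1 → run E
t=9: queue=[E] q_used=0 → run E
t=10: queue=[E] q_used=1 → run E
t=11: (idle)
t=12: (idle)
t=13: (idle)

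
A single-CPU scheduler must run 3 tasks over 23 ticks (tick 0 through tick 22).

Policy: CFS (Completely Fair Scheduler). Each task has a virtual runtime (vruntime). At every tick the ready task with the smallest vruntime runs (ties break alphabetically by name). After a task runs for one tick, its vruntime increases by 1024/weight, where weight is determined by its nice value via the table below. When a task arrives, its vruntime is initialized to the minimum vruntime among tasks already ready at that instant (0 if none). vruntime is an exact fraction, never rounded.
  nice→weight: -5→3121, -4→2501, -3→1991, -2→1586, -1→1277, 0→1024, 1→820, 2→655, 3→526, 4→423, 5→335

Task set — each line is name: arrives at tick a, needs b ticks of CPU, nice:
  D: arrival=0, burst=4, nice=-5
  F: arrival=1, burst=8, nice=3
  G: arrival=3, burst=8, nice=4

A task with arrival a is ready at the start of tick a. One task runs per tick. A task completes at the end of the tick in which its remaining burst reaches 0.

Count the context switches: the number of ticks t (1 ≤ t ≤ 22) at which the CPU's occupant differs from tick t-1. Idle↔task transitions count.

context switches = 17

t=0: vr[D=0] → run D
t=1: vr[D=1024/3121 F=1024/3121] → run D
t=2: vr[D=2048/3121 F=1024/3121] → run F
t=3: vr[D=2048/3121 F=1867264/820823 G=2048/3121] → run D
t=4: vr[D=3072/3121 F=1867264/820823 G=2048/3121] → run G
t=5: vr[D=3072/3121 F=1867264/820823 G=4062208/1320183] → run D
t=6: vr[F=1867264/820823 G=4062208/1320183] → run F
t=7: vr[F=3465216/820823 G=4062208/1320183] → run G
t=8: vr[F=3465216/820823 G=7258112/1320183] → run F
t=9: vr[F=5063168/820823 G=7258112/1320183] → run G
t=10: vr[F=5063168/820823 G=3484672/440061] → run F
t=11: vr[F=6661120/820823 G=3484672/440061] → run G
t=12: vr[F=6661120/820823 G=13649920/1320183] → run F
t=13: vr[F=8259072/820823 G=13649920/1320183] → run F
t=14: vr[F=9857024/820823 G=13649920/1320183] → run G
t=15: vr[F=9857024/820823 G=16845824/1320183] → run F
t=16: vr[F=11454976/820823 G=16845824/1320183] → run G
t=17: vr[F=11454976/820823 G=6680576/440061] → run F
t=18: vr[G=6680576/440061] → run G
t=19: vr[G=23237632/1320183] → run G
t=20: (idle)
t=21: (idle)
t=22: (idle)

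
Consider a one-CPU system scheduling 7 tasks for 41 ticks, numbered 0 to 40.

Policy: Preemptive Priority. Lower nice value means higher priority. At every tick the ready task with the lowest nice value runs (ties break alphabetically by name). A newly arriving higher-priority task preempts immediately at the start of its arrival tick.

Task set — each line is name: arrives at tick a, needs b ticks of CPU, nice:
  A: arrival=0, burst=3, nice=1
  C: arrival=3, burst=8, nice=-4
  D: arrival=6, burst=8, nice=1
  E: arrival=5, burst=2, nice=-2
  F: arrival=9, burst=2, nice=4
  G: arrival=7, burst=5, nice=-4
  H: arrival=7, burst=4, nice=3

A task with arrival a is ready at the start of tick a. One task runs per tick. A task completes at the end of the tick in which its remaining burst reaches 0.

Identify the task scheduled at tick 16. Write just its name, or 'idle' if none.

t=0: ready={A} → run A
t=1: ready={A} → run A
t=2: ready={A} → run A
t=3: ready={C} → run C
t=4: ready={C} → run C
t=5: ready={C,E} → run C
t=6: ready={C,D,E} → run C
t=7: ready={C,D,E,G,H} → run C
t=8: ready={C,D,E,G,H} → run C
t=9: ready={C,D,E,F,G,H} → run C
t=10: ready={C,D,E,F,G,H} → run C
t=11: ready={D,E,F,G,H} → run G
t=12: ready={D,E,F,G,H} → run G
t=13: ready={D,E,F,G,H} → run G
t=14: ready={D,E,F,G,H} → run G
t=15: ready={D,E,F,G,H} → run G
t=16: ready={D,E,F,H} → run E
t=17: ready={D,E,F,H} → run E
t=18: ready={D,F,H} → run D
t=19: ready={D,F,H} → run D
t=20: ready={D,F,H} → run D
t=21: ready={D,F,H} → run D
t=22: ready={D,F,H} → run D
t=23: ready={D,F,H} → run D
t=24: ready={D,F,H} → run D
t=25: ready={D,F,H} → run D
t=26: ready={F,H} → run H
t=27: ready={F,H} → run H
t=28: ready={F,H} → run H
t=29: ready={F,H} → run H
t=30: ready={F} → run F
t=31: ready={F} → run F
t=32: (idle)
t=33: (idle)
t=34: (idle)
t=35: (idle)
t=36: (idle)
t=37: (idle)
t=38: (idle)
t=39: (idle)
t=40: (idle)

running at tick 16 = E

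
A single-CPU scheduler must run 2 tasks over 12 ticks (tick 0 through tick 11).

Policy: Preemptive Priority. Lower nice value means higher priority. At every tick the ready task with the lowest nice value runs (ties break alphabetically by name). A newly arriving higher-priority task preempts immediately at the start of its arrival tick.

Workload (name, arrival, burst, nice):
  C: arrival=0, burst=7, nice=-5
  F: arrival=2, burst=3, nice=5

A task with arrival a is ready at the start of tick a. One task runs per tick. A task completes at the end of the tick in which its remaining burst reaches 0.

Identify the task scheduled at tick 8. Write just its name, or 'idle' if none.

t=0: ready={C} → run C
t=1: ready={C} → run C
t=2: ready={C,F} → run C
t=3: ready={C,F} → run C
t=4: ready={C,F} → run C
t=5: ready={C,F} → run C
t=6: ready={C,F} → run C
t=7: ready={F} → run F
t=8: ready={F} → run F
t=9: ready={F} → run F
t=10: (idle)
t=11: (idle)

running at tick 8 = F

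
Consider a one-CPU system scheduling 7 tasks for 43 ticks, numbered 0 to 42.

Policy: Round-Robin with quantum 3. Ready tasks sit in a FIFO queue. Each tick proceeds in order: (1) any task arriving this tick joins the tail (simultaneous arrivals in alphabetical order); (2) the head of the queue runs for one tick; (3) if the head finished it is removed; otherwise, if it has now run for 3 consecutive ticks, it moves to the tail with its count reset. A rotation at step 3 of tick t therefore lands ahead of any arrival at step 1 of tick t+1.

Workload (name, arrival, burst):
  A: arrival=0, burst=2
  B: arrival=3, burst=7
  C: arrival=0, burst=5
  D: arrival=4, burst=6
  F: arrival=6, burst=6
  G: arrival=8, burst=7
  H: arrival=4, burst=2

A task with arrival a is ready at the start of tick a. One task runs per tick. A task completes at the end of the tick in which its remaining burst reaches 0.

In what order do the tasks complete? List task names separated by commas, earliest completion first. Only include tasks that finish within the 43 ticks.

completion order = A, H, C, D, F, B, G

t=0: queue=[A,C] q_used=0 → run A
t=1: queue=[A,C] q_used=1 → run A
t=2: queue=[C] q_used=0 → run C
t=3: queue=[C,B] q_used=1 → run C
t=4: queue=[C,B,D,H] q_used=2 → run C
t=5: queue=[B,D,H,C] q_used=0 → run B
t=6: queue=[B,D,H,C,F] q_used=1 → run B
t=7: queue=[B,D,H,C,F] q_used=2 → run B
t=8: queue=[D,H,C,F,B,G] q_used=0 → run D
t=9: queue=[D,H,C,F,B,G] q_used=1 → run D
t=10: queue=[D,H,C,F,B,G] q_used=2 → run D
t=11: queue=[H,C,F,B,G,D] q_used=0 → run H
t=12: queue=[H,C,F,B,G,D] q_used=1 → run H
t=13: queue=[C,F,B,G,D] q_used=0 → run C
t=14: queue=[C,F,B,G,D] q_used=1 → run C
t=15: queue=[F,B,G,D] q_used=0 → run F
t=16: queue=[F,B,G,D] q_used=1 → run F
t=17: queue=[F,B,G,D] q_used=2 → run F
t=18: queue=[B,G,D,F] q_used=0 → run B
t=19: queue=[B,G,D,F] q_used=1 → run B
t=20: queue=[B,G,D,F] q_used=2 → run B
t=21: queue=[G,D,F,B] q_used=0 → run G
t=22: queue=[G,D,F,B] q_used=1 → run G
t=23: queue=[G,D,F,B] q_used=2 → run G
t=24: queue=[D,F,B,G] q_used=0 → run D
t=25: queue=[D,F,B,G] q_used=1 → run D
t=26: queue=[D,F,B,G] q_used=2 → run D
t=27: queue=[F,B,G] q_used=0 → run F
t=28: queue=[F,B,G] q_used=1 → run F
t=29: queue=[F,B,G] q_used=2 → run F
t=30: queue=[B,G] q_used=0 → run B
t=31: queue=[G] q_used=0 → run G
t=32: queue=[G] q_used=1 → run G
t=33: queue=[G] q_used=2 → run G
t=34: queue=[G] q_used=0 → run G
t=35: (idle)
t=36: (idle)
t=37: (idle)
t=38: (idle)
t=39: (idle)
t=40: (idle)
t=41: (idle)
t=42: (idle)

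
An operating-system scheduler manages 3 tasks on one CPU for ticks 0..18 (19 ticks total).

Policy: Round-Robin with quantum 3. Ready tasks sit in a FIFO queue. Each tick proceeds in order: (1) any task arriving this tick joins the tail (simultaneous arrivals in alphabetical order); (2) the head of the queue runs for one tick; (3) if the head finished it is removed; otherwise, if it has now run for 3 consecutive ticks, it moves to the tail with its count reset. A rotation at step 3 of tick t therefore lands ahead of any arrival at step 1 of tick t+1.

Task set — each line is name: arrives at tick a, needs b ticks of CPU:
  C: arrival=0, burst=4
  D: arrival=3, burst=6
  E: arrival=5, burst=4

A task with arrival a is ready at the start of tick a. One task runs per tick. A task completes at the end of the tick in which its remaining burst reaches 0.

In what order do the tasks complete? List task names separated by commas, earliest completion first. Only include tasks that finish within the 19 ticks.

t=0: queue=[C] q_used=0 → run C
t=1: queue=[C] q_used=1 → run C
t=2: queue=[C] q_used=2 → run C
t=3: queue=[C,D] q_used=0 → run C
t=4: queue=[D] q_used=0 → run D
t=5: queue=[D,E] q_used=1 → run D
t=6: queue=[D,E] q_used=2 → run D
t=7: queue=[E,D] q_used=0 → run E
t=8: queue=[E,D] q_used=1 → run E
t=9: queue=[E,D] q_used=2 → run E
t=10: queue=[D,E] q_used=0 → run D
t=11: queue=[D,E] q_used=1 → run D
t=12: queue=[D,E] q_used=2 → run D
t=13: queue=[E] q_used=0 → run E
t=14: (idle)
t=15: (idle)
t=16: (idle)
t=17: (idle)
t=18: (idle)

completion order = C, D, E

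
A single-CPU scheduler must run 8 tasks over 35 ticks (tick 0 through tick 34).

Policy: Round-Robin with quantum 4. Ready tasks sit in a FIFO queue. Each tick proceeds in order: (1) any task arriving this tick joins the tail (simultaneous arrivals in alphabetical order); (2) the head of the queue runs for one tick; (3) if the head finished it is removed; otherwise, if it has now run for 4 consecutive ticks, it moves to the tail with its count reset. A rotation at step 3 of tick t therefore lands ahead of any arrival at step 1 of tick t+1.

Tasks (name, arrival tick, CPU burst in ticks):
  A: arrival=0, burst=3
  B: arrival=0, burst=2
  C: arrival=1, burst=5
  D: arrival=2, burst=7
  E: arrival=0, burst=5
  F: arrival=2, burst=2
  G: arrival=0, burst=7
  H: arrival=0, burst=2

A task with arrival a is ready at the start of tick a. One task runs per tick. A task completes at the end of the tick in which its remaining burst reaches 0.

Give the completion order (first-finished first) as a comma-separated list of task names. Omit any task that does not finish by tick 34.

completion order = A, B, H, F, E, G, C, D

t=0: queue=[A,B,E,G,H] q_used=0 → run A
t=1: queue=[A,B,E,G,H,C] q_used=1 → run A
t=2: queue=[A,B,E,G,H,C,D,F] q_used=2 → run A
t=3: queue=[B,E,G,H,C,D,F] q_used=0 → run B
t=4: queue=[B,E,G,H,C,D,F] q_used=1 → run B
t=5: queue=[E,G,H,C,D,F] q_used=0 → run E
t=6: queue=[E,G,H,C,D,F] q_used=1 → run E
t=7: queue=[E,G,H,C,D,F] q_used=2 → run E
t=8: queue=[E,G,H,C,D,F] q_used=3 → run E
t=9: queue=[G,H,C,D,F,E] q_used=0 → run G
t=10: queue=[G,H,C,D,F,E] q_used=1 → run G
t=11: queue=[G,H,C,D,F,E] q_used=2 → run G
t=12: queue=[G,H,C,D,F,E] q_used=3 → run G
t=13: queue=[H,C,D,F,E,G] q_used=0 → run H
t=14: queue=[H,C,D,F,E,G] q_used=1 → run H
t=15: queue=[C,D,F,E,G] q_used=0 → run C
t=16: queue=[C,D,F,E,G] q_used=1 → run C
t=17: queue=[C,D,F,E,G] q_used=2 → run C
t=18: queue=[C,D,F,E,G] q_used=3 → run C
t=19: queue=[D,F,E,G,C] q_used=0 → run D
t=20: queue=[D,F,E,G,C] q_used=1 → run D
t=21: queue=[D,F,E,G,C] q_used=2 → run D
t=22: queue=[D,F,E,G,C] q_used=3 → run D
t=23: queue=[F,E,G,C,D] q_used=0 → run F
t=24: queue=[F,E,G,C,D] q_used=1 → run F
t=25: queue=[E,G,C,D] q_used=0 → run E
t=26: queue=[G,C,D] q_used=0 → run G
t=27: queue=[G,C,D] q_used=1 → run G
t=28: queue=[G,C,D] q_used=2 → run G
t=29: queue=[C,D] q_used=0 → run C
t=30: queue=[D] q_used=0 → run D
t=31: queue=[D] q_used=1 → run D
t=32: queue=[D] q_used=2 → run D
t=33: (idle)
t=34: (idle)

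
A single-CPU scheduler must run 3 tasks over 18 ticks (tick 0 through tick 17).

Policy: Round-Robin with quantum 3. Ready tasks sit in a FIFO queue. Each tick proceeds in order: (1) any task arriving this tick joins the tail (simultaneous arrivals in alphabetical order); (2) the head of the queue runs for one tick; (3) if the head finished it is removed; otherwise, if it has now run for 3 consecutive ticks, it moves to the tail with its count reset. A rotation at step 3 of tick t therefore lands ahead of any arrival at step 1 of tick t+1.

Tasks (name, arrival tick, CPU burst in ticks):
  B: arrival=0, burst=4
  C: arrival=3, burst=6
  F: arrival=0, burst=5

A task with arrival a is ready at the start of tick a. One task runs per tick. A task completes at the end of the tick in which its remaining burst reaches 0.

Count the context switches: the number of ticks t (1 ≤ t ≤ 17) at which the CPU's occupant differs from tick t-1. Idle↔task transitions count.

t=0: queue=[B,F] q_used=0 → run B
t=1: queue=[B,F] q_used=1 → run B
t=2: queue=[B,F] q_used=2 → run B
t=3: queue=[F,B,C] q_used=0 → run F
t=4: queue=[F,B,C] q_used=1 → run F
t=5: queue=[F,B,C] q_used=2 → run F
t=6: queue=[B,C,F] q_used=0 → run B
t=7: queue=[C,F] q_used=0 → run C
t=8: queue=[C,F] q_used=1 → run C
t=9: queue=[C,F] q_used=2 → run C
t=10: queue=[F,C] q_used=0 → run F
t=11: queue=[F,C] q_used=1 → run F
t=12: queue=[C] q_used=0 → run C
t=13: queue=[C] q_used=1 → run C
t=14: queue=[C] q_used=2 → run C
t=15: (idle)
t=16: (idle)
t=17: (idle)

context switches = 6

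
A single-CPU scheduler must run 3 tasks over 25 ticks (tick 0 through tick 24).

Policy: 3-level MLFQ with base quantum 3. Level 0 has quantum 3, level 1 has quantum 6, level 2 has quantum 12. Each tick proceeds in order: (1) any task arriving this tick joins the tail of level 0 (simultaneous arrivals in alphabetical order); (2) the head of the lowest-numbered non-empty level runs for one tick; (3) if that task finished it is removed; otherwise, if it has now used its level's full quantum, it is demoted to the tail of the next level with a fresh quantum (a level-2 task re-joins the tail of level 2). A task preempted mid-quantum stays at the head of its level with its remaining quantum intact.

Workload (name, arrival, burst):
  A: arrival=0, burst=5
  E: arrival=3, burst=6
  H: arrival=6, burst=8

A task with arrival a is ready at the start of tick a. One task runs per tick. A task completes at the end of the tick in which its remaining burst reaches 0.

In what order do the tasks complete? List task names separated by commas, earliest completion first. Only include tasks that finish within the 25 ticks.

completion order = A, E, H

t=0: L0/L1/L2 = A/-/- → run A
t=1: L0/L1/L2 = A/-/- → run A
t=2: L0/L1/L2 = A/-/- → run A
t=3: L0/L1/L2 = E/A/- → run E
t=4: L0/L1/L2 = E/A/- → run E
t=5: L0/L1/L2 = E/A/- → run E
t=6: L0/L1/L2 = H/AE/- → run H
t=7: L0/L1/L2 = H/AE/- → run H
t=8: L0/L1/L2 = H/AE/- → run H
t=9: L0/L1/L2 = -/AEH/- → run A
t=10: L0/L1/L2 = -/AEH/- → run A
t=11: L0/L1/L2 = -/EH/- → run E
t=12: L0/L1/L2 = -/EH/- → run E
t=13: L0/L1/L2 = -/EH/- → run E
t=14: L0/L1/L2 = -/H/- → run H
t=15: L0/L1/L2 = -/H/- → run H
t=16: L0/L1/L2 = -/H/- → run H
t=17: L0/L1/L2 = -/H/- → run H
t=18: L0/L1/L2 = -/H/- → run H
t=19: (idle)
t=20: (idle)
t=21: (idle)
t=22: (idle)
t=23: (idle)
t=24: (idle)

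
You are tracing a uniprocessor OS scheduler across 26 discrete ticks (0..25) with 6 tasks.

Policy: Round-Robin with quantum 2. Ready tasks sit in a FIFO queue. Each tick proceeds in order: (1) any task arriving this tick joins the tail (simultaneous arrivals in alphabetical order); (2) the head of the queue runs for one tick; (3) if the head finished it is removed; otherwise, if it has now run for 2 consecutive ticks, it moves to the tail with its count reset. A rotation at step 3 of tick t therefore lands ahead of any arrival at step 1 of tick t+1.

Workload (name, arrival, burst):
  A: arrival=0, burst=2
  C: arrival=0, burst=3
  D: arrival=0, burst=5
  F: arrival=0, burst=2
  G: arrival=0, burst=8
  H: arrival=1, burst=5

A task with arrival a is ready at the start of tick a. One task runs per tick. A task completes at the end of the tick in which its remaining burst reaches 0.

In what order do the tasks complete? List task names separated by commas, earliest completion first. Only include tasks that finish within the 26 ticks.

t=0: queue=[A,C,D,F,G] q_used=0 → run A
t=1: queue=[A,C,D,F,G,H] q_used=1 → run A
t=2: queue=[C,D,F,G,H] q_used=0 → run C
t=3: queue=[C,D,F,G,H] q_used=1 → run C
t=4: queue=[D,F,G,H,C] q_used=0 → run D
t=5: queue=[D,F,G,H,C] q_used=1 → run D
t=6: queue=[F,G,H,C,D] q_used=0 → run F
t=7: queue=[F,G,H,C,D] q_used=1 → run F
t=8: queue=[G,H,C,D] q_used=0 → run G
t=9: queue=[G,H,C,D] q_used=1 → run G
t=10: queue=[H,C,D,G] q_used=0 → run H
t=11: queue=[H,C,D,G] q_used=1 → run H
t=12: queue=[C,D,G,H] q_used=0 → run C
t=13: queue=[D,G,H] q_used=0 → run D
t=14: queue=[D,G,H] q_used=1 → run D
t=15: queue=[G,H,D] q_used=0 → run G
t=16: queue=[G,H,D] q_used=1 → run G
t=17: queue=[H,D,G] q_used=0 → run H
t=18: queue=[H,D,G] q_used=1 → run H
t=19: queue=[D,G,H] q_used=0 → run D
t=20: queue=[G,H] q_used=0 → run G
t=21: queue=[G,H] q_used=1 → run G
t=22: queue=[H,G] q_used=0 → run H
t=23: queue=[G] q_used=0 → run G
t=24: queue=[G] q_used=1 → run G
t=25: (idle)

completion order = A, F, C, D, H, G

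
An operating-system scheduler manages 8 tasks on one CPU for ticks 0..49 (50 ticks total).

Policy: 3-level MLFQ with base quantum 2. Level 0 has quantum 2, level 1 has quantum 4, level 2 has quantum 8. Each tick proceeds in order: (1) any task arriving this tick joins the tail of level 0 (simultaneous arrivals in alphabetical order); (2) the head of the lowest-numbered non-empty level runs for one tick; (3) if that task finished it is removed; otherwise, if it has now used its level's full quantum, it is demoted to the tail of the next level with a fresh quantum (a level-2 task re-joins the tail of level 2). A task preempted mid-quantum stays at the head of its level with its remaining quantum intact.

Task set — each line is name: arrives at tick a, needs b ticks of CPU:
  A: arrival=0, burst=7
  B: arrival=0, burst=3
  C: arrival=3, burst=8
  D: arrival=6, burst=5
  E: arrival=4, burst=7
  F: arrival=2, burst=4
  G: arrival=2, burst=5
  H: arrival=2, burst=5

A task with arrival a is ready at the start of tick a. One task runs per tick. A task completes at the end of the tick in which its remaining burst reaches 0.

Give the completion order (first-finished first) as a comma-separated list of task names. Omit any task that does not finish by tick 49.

t=0: L0/L1/L2 = AB/-/- → run A
t=1: L0/L1/L2 = AB/-/- → run A
t=2: L0/L1/L2 = BFGH/A/- → run B
t=3: L0/L1/L2 = BFGHC/A/- → run B
t=4: L0/L1/L2 = FGHCE/AB/- → run F
t=5: L0/L1/L2 = FGHCE/AB/- → run F
t=6: L0/L1/L2 = GHCED/ABF/- → run G
t=7: L0/L1/L2 = GHCED/ABF/- → run G
t=8: L0/L1/L2 = HCED/ABFG/- → run H
t=9: L0/L1/L2 = HCED/ABFG/- → run H
t=10: L0/L1/L2 = CED/ABFGH/- → run C
t=11: L0/L1/L2 = CED/ABFGH/- → run C
t=12: L0/L1/L2 = ED/ABFGHC/- → run E
t=13: L0/L1/L2 = ED/ABFGHC/- → run E
t=14: L0/L1/L2 = D/ABFGHCE/- → run D
t=15: L0/L1/L2 = D/ABFGHCE/- → run D
t=16: L0/L1/L2 = -/ABFGHCED/- → run A
t=17: L0/L1/L2 = -/ABFGHCED/- → run A
t=18: L0/L1/L2 = -/ABFGHCED/- → run A
t=19: L0/L1/L2 = -/ABFGHCED/- → run A
t=20: L0/L1/L2 = -/BFGHCED/A → run B
t=21: L0/L1/L2 = -/FGHCED/A → run F
t=22: L0/L1/L2 = -/FGHCED/A → run F
t=23: L0/L1/L2 = -/GHCED/A → run G
t=24: L0/L1/L2 = -/GHCED/A → run G
t=25: L0/L1/L2 = -/GHCED/A → run G
t=26: L0/L1/L2 = -/HCED/A → run H
t=27: L0/L1/L2 = -/HCED/A → run H
t=28: L0/L1/L2 = -/HCED/A → run H
t=29: L0/L1/L2 = -/CED/A → run C
t=30: L0/L1/L2 = -/CED/A → run C
t=31: L0/L1/L2 = -/CED/A → run C
t=32: L0/L1/L2 = -/CED/A → run C
t=33: L0/L1/L2 = -/ED/AC → run E
t=34: L0/L1/L2 = -/ED/AC → run E
t=35: L0/L1/L2 = -/ED/AC → run E
t=36: L0/L1/L2 = -/ED/AC → run E
t=37: L0/L1/L2 = -/D/ACE → run D
t=38: L0/L1/L2 = -/D/ACE → run D
t=39: L0/L1/L2 = -/D/ACE → run D
t=40: L0/L1/L2 = -/-/ACE → run A
t=41: L0/L1/L2 = -/-/CE → run C
t=42: L0/L1/L2 = -/-/CE → run C
t=43: L0/L1/L2 = -/-/E → run E
t=44: (idle)
t=45: (idle)
t=46: (idle)
t=47: (idle)
t=48: (idle)
t=49: (idle)

completion order = B, F, G, H, D, A, C, E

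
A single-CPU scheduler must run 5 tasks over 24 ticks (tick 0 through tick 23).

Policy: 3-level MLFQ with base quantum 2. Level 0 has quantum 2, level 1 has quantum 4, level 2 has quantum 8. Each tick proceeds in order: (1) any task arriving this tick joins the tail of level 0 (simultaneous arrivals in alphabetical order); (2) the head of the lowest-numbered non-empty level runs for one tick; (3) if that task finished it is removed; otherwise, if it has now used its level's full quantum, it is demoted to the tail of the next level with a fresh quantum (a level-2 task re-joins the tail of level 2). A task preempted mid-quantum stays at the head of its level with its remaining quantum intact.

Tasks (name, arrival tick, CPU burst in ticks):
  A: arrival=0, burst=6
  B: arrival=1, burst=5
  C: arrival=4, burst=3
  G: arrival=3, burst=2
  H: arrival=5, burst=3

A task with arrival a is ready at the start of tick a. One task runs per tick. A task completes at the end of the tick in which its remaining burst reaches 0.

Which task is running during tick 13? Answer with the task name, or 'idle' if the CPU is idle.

running at tick 13 = A

t=0: L0/L1/L2 = A/-/- → run A
t=1: L0/L1/L2 = AB/-/- → run A
t=2: L0/L1/L2 = B/A/- → run B
t=3: L0/L1/L2 = BG/A/- → run B
t=4: L0/L1/L2 = GC/AB/- → run G
t=5: L0/L1/L2 = GCH/AB/- → run G
t=6: L0/L1/L2 = CH/AB/- → run C
t=7: L0/L1/L2 = CH/AB/- → run C
t=8: L0/L1/L2 = H/ABC/- → run H
t=9: L0/L1/L2 = H/ABC/- → run H
t=10: L0/L1/L2 = -/ABCH/- → run A
t=11: L0/L1/L2 = -/ABCH/- → run A
t=12: L0/L1/L2 = -/ABCH/- → run A
t=13: L0/L1/L2 = -/ABCH/- → run A
t=14: L0/L1/L2 = -/BCH/- → run B
t=15: L0/L1/L2 = -/BCH/- → run B
t=16: L0/L1/L2 = -/BCH/- → run B
t=17: L0/L1/L2 = -/CH/- → run C
t=18: L0/L1/L2 = -/H/- → run H
t=19: (idle)
t=20: (idle)
t=21: (idle)
t=22: (idle)
t=23: (idle)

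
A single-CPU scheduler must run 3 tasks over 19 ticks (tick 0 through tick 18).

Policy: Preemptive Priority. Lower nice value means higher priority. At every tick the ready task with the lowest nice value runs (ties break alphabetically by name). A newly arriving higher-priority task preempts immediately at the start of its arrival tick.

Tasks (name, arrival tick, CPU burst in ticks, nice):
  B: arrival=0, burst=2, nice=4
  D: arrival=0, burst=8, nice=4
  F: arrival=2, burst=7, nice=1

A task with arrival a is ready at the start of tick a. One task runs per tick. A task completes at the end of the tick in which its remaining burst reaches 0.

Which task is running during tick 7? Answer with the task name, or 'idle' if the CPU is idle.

t=0: ready={B,D} → run B
t=1: ready={B,D} → run B
t=2: ready={D,F} → run F
t=3: ready={D,F} → run F
t=4: ready={D,F} → run F
t=5: ready={D,F} → run F
t=6: ready={D,F} → run F
t=7: ready={D,F} → run F
t=8: ready={D,F} → run F
t=9: ready={D} → run D
t=10: ready={D} → run D
t=11: ready={D} → run D
t=12: ready={D} → run D
t=13: ready={D} → run D
t=14: ready={D} → run D
t=15: ready={D} → run D
t=16: ready={D} → run D
t=17: (idle)
t=18: (idle)

running at tick 7 = F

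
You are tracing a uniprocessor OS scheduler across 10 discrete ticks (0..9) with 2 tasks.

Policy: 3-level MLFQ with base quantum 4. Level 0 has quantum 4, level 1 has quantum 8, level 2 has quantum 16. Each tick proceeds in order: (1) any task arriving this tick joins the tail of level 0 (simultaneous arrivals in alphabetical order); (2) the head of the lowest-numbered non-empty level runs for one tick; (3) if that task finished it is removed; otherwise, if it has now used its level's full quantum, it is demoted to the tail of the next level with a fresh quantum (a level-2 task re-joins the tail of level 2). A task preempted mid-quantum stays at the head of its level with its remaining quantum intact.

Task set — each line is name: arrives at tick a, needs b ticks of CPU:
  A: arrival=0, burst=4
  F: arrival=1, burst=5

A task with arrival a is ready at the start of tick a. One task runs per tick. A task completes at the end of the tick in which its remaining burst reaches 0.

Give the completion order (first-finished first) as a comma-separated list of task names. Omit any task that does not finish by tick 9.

completion order = A, F

t=0: L0/L1/L2 = A/-/- → run A
t=1: L0/L1/L2 = AF/-/- → run A
t=2: L0/L1/L2 = AF/-/- → run A
t=3: L0/L1/L2 = AF/-/- → run A
t=4: L0/L1/L2 = F/-/- → run F
t=5: L0/L1/L2 = F/-/- → run F
t=6: L0/L1/L2 = F/-/- → run F
t=7: L0/L1/L2 = F/-/- → run F
t=8: L0/L1/L2 = -/F/- → run F
t=9: (idle)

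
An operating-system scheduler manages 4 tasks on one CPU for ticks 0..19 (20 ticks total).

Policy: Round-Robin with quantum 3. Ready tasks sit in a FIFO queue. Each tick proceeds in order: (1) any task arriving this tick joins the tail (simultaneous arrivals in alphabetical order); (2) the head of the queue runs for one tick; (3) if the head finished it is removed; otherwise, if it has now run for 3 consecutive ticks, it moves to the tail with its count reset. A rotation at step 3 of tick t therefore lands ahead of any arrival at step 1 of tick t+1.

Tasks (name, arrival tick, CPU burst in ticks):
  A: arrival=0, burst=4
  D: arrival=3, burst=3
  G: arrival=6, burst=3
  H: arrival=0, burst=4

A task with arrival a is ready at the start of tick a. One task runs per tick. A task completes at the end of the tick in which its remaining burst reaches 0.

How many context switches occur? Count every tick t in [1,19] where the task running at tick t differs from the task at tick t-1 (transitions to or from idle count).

context switches = 6

t=0: queue=[A,H] q_used=0 → run A
t=1: queue=[A,H] q_used=1 → run A
t=2: queue=[A,H] q_used=2 → run A
t=3: queue=[H,A,D] q_used=0 → run H
t=4: queue=[H,A,D] q_used=1 → run H
t=5: queue=[H,A,D] q_used=2 → run H
t=6: queue=[A,D,H,G] q_used=0 → run A
t=7: queue=[D,H,G] q_used=0 → run D
t=8: queue=[D,H,G] q_used=1 → run D
t=9: queue=[D,H,G] q_used=2 → run D
t=10: queue=[H,G] q_used=0 → run H
t=11: queue=[G] q_used=0 → run G
t=12: queue=[G] q_used=1 → run G
t=13: queue=[G] q_used=2 → run G
t=14: (idle)
t=15: (idle)
t=16: (idle)
t=17: (idle)
t=18: (idle)
t=19: (idle)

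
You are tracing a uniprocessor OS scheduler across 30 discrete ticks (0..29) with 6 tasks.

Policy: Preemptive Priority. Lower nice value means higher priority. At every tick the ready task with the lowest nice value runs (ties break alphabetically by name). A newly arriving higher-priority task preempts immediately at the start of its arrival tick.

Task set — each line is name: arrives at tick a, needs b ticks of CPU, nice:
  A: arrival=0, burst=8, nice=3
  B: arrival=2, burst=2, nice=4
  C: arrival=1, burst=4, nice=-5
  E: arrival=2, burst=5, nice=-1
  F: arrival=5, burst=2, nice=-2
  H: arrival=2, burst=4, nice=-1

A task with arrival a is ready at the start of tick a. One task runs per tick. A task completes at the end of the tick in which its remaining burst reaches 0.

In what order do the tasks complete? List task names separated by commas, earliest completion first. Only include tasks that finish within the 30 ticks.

t=0: ready={A} → run A
t=1: ready={A,C} → run C
t=2: ready={A,B,C,E,H} → run C
t=3: ready={A,B,C,E,H} → run C
t=4: ready={A,B,C,E,H} → run C
t=5: ready={A,B,E,F,H} → run F
t=6: ready={A,B,E,F,H} → run F
t=7: ready={A,B,E,H} → run E
t=8: ready={A,B,E,H} → run E
t=9: ready={A,B,E,H} → run E
t=10: ready={A,B,E,H} → run E
t=11: ready={A,B,E,H} → run E
t=12: ready={A,B,H} → run H
t=13: ready={A,B,H} → run H
t=14: ready={A,B,H} → run H
t=15: ready={A,B,H} → run H
t=16: ready={A,B} → run A
t=17: ready={A,B} → run A
t=18: ready={A,B} → run A
t=19: ready={A,B} → run A
t=20: ready={A,B} → run A
t=21: ready={A,B} → run A
t=22: ready={A,B} → run A
t=23: ready={B} → run B
t=24: ready={B} → run B
t=25: (idle)
t=26: (idle)
t=27: (idle)
t=28: (idle)
t=29: (idle)

completion order = C, F, E, H, A, B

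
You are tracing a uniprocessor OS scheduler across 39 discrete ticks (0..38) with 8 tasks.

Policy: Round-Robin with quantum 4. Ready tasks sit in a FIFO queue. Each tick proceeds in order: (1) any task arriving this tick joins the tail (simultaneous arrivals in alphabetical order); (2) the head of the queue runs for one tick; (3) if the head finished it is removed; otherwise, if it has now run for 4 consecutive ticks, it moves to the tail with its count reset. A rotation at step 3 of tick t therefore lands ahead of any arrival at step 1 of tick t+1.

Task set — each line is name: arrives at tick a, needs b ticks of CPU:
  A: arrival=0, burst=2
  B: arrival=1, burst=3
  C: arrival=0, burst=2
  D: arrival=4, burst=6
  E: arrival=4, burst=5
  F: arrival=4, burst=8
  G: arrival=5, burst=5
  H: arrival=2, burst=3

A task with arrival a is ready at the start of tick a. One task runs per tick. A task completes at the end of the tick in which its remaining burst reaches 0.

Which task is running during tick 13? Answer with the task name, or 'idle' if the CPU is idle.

running at tick 13 = D

t=0: queue=[A,C] q_used=0 → run A
t=1: queue=[A,C,B] q_used=1 → run A
t=2: queue=[C,B,H] q_used=0 → run C
t=3: queue=[C,B,H] q_used=1 → run C
t=4: queue=[B,H,D,E,F] q_used=0 → run B
t=5: queue=[B,H,D,E,F,G] q_used=1 → run B
t=6: queue=[B,H,D,E,F,G] q_used=2 → run B
t=7: queue=[H,D,E,F,G] q_used=0 → run H
t=8: queue=[H,D,E,F,G] q_used=1 → run H
t=9: queue=[H,D,E,F,G] q_used=2 → run H
t=10: queue=[D,E,F,G] q_used=0 → run D
t=11: queue=[D,E,F,G] q_used=1 → run D
t=12: queue=[D,E,F,G] q_used=2 → run D
t=13: queue=[D,E,F,G] q_used=3 → run D
t=14: queue=[E,F,G,D] q_used=0 → run E
t=15: queue=[E,F,G,D] q_used=1 → run E
t=16: queue=[E,F,G,D] q_used=2 → run E
t=17: queue=[E,F,G,D] q_used=3 → run E
t=18: queue=[F,G,D,E] q_used=0 → run F
t=19: queue=[F,G,D,E] q_used=1 → run F
t=20: queue=[F,G,D,E] q_used=2 → run F
t=21: queue=[F,G,D,E] q_used=3 → run F
t=22: queue=[G,D,E,F] q_used=0 → run G
t=23: queue=[G,D,E,F] q_used=1 → run G
t=24: queue=[G,D,E,F] q_used=2 → run G
t=25: queue=[G,D,E,F] q_used=3 → run G
t=26: queue=[D,E,F,G] q_used=0 → run D
t=27: queue=[D,E,F,G] q_used=1 → run D
t=28: queue=[E,F,G] q_used=0 → run E
t=29: queue=[F,G] q_used=0 → run F
t=30: queue=[F,G] q_used=1 → run F
t=31: queue=[F,G] q_used=2 → run F
t=32: queue=[F,G] q_used=3 → run F
t=33: queue=[G] q_used=0 → run G
t=34: (idle)
t=35: (idle)
t=36: (idle)
t=37: (idle)
t=38: (idle)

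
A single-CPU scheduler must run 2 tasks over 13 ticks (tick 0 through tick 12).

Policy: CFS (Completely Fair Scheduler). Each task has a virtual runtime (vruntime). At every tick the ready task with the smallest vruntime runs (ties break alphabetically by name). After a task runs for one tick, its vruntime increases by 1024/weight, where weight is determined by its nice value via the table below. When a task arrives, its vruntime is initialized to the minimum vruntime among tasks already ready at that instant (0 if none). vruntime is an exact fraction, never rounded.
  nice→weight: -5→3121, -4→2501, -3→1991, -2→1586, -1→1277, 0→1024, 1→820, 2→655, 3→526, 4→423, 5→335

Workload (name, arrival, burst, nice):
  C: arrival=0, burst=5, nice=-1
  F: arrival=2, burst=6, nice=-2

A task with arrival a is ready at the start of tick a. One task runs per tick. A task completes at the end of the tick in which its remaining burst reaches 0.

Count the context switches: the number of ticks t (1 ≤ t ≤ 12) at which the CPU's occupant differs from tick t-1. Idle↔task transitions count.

t=0: vr[C=0] → run C
t=1: vr[C=1024/1277] → run C
t=2: vr[C=2048/1277 F=2048/1277] → run C
t=3: vr[C=3072/1277 F=2048/1277] → run F
t=4: vr[C=3072/1277 F=2277888/1012661] → run F
t=5: vr[C=3072/1277 F=2931712/1012661] → run C
t=6: vr[C=4096/1277 F=2931712/1012661] → run F
t=7: vr[C=4096/1277 F=3585536/1012661] → run C
t=8: vr[F=3585536/1012661] → run F
t=9: vr[F=4239360/1012661] → run F
t=10: vr[F=4893184/1012661] → run F
t=11: (idle)
t=12: (idle)

context switches = 6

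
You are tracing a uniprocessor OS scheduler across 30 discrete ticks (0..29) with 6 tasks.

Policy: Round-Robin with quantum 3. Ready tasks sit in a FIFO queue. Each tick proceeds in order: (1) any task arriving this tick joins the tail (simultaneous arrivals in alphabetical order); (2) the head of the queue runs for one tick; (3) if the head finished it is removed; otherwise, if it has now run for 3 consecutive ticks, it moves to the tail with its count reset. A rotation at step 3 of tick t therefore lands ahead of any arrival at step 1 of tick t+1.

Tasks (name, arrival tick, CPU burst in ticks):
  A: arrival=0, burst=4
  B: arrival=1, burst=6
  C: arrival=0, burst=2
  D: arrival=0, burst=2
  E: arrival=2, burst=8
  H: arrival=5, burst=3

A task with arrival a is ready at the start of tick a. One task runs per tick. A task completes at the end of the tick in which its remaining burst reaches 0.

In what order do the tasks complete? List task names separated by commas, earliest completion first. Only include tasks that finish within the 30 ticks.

t=0: queue=[A,C,D] q_used=0 → run A
t=1: queue=[A,C,D,B] q_used=1 → run A
t=2: queue=[A,C,D,B,E] q_used=2 → run A
t=3: queue=[C,D,B,E,A] q_used=0 → run C
t=4: queue=[C,D,B,E,A] q_used=1 → run C
t=5: queue=[D,B,E,A,H] q_used=0 → run D
t=6: queue=[D,B,E,A,H] q_used=1 → run D
t=7: queue=[B,E,A,H] q_used=0 → run B
t=8: queue=[B,E,A,H] q_used=1 → run B
t=9: queue=[B,E,A,H] q_used=2 → run B
t=10: queue=[E,A,H,B] q_used=0 → run E
t=11: queue=[E,A,H,B] q_used=1 → run E
t=12: queue=[E,A,H,B] q_used=2 → run E
t=13: queue=[A,H,B,E] q_used=0 → run A
t=14: queue=[H,B,E] q_used=0 → run H
t=15: queue=[H,B,E] q_used=1 → run H
t=16: queue=[H,B,E] q_used=2 → run H
t=17: queue=[B,E] q_used=0 → run B
t=18: queue=[B,E] q_used=1 → run B
t=19: queue=[B,E] q_used=2 → run B
t=20: queue=[E] q_used=0 → run E
t=21: queue=[E] q_used=1 → run E
t=22: queue=[E] q_used=2 → run E
t=23: queue=[E] q_used=0 → run E
t=24: queue=[E] q_used=1 → run E
t=25: (idle)
t=26: (idle)
t=27: (idle)
t=28: (idle)
t=29: (idle)

completion order = C, D, A, H, B, E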